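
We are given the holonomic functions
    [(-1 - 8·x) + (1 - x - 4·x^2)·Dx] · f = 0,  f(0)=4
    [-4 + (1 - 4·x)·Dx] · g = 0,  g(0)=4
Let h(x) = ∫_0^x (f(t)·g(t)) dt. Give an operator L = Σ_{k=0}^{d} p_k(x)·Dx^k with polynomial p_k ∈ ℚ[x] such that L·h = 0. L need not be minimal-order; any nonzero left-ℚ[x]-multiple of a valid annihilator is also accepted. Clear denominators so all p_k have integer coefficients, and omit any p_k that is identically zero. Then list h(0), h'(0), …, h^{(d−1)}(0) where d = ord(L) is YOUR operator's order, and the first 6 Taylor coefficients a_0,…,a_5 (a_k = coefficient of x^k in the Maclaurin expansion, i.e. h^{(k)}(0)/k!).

L = (-5 + 48·x^2)·Dx + (1 - 5·x + 16·x^3)·Dx^2  (order 2).
h: a_k = 0, 16, 40, 400/3, 436, 1488, …
ICs: h(0) = 0, h′(0) = 16.

f: a_k = 4, 4, 20, 36, 116, 260, …
g: a_k = 4, 16, 64, 256, 1024, 4096, …
h₀=f·g: eliminate ⇒ L₀, order ≤ 1·1.
h=∫h₀ ⇒ L = L₀·Dx.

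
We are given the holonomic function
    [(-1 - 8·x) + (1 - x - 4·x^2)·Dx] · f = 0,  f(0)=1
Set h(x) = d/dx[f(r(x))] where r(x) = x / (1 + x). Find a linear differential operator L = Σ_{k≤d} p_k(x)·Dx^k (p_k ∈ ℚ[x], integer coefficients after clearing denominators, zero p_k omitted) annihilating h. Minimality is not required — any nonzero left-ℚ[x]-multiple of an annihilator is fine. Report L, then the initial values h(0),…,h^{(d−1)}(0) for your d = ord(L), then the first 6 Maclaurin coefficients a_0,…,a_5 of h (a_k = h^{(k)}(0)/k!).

f: a_k = 1, 1, 5, 9, 29, 65, …
L₀ from L_f via x↦r, Dx↦r'^{-1}Dx.
h=h₀': d/dx-closure on L₀ ⇒ L.
L = (8 + 24·x + 120·x^2 + 72·x^3) + (-1 - 11·x - 15·x^2 + 31·x^3 + 36·x^4)·Dx  (order 1).
h: a_k = 1, 8, 0, 64, -80, 480, …
ICs: h(0) = 1.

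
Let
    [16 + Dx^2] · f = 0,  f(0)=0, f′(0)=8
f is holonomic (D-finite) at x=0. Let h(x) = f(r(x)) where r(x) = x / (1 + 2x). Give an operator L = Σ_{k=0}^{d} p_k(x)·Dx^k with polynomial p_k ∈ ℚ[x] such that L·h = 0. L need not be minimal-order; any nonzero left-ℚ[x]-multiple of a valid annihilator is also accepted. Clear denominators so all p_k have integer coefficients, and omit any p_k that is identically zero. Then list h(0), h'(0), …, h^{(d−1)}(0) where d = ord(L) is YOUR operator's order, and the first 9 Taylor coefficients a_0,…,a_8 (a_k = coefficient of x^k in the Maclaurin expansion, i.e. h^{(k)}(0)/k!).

f: a_k = 0, 8, 0, -64/3, 0, 256/15, 0, -2048/315, 0, …
Change of var in L_f (x↦r) gives L₀.
L = 16 + (4 + 24·x + 48·x^2 + 32·x^3)·Dx + (1 + 8·x + 24·x^2 + 32·x^3 + 16·x^4)·Dx^2  (order 2).
h: a_k = 0, 8, -16, 32/3, 64, -5504/15, 1280, -1131008/315, 388096/45, …
ICs: h(0) = 0, h′(0) = 8.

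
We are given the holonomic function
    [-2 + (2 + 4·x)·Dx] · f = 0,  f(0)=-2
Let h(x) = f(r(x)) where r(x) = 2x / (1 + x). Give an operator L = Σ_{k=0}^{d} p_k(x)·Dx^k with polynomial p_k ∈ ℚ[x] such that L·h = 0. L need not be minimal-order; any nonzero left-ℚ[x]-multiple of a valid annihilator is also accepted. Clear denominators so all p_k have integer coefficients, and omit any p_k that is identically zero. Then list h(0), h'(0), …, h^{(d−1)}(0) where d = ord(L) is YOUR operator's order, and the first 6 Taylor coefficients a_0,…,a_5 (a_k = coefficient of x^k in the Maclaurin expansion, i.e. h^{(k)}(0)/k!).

f: a_k = -2, -2, 1, -1, 5/4, -7/4, …
f∘r: x↦r, Dx↦Dx/r' in L_f ⇒ L₀.
L = -2 + (1 + 6·x + 5·x^2)·Dx  (order 1).
h: a_k = -2, -4, 8, -20, 60, -204, …
ICs: h(0) = -2.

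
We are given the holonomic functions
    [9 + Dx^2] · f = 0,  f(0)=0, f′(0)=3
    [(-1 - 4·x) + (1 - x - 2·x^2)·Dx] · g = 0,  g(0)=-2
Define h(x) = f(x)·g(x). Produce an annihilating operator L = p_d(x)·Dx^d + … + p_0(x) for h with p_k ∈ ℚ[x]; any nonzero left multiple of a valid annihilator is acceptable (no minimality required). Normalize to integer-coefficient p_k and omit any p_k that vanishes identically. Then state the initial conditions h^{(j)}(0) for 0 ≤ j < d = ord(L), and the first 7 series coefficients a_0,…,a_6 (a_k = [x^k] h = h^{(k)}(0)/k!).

L = (-5 + 9·x + 18·x^2) + (2 + 8·x)·Dx + (-1 + x + 2·x^2)·Dx^2  (order 2).
h: a_k = 0, -6, -6, -9, -21, -861/20, -1701/20, …
ICs: h(0) = 0, h′(0) = -6.

f: a_k = 0, 3, 0, -9/2, 0, 81/40, 0, …
g: a_k = -2, -2, -6, -10, -22, -42, -86, …
Product ⇒ symmetric product L₀, ord ≤ 2.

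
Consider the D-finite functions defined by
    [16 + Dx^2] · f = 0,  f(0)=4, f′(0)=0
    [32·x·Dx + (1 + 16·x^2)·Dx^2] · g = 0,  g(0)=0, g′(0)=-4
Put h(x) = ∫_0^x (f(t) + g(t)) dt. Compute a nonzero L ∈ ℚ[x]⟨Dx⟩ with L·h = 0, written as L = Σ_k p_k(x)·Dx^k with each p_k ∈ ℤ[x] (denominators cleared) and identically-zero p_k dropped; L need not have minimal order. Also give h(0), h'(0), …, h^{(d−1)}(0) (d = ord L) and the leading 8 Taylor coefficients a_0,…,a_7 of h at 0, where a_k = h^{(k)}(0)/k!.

L = (-5632·x + 114688·x^3 + 131072·x^5)·Dx^2 + (-16 + 1792·x^2 + 36864·x^4 + 65536·x^6)·Dx^3 + (-352·x + 7168·x^3 + 8192·x^5)·Dx^4 + (-1 + 112·x^2 + 2304·x^4 + 4096·x^6)·Dx^5  (order 5).
h: a_k = 0, 4, -2, -32/3, 16/3, 128/15, -512/15, -1024/315, …
ICs: h(0) = 0, h′(0) = 4, h′′(0) = -4, h′′′(0) = -64, h′′′′(0) = 128.

f: a_k = 4, 0, -32, 0, 128/3, 0, -1024/45, 0, …
g: a_k = 0, -4, 0, 64/3, 0, -1024/5, 0, 16384/7, …
L₀ := lclm(L_f,L_g); ord L₀ ≤ 2+2.
∫: right-multiply L₀ by Dx.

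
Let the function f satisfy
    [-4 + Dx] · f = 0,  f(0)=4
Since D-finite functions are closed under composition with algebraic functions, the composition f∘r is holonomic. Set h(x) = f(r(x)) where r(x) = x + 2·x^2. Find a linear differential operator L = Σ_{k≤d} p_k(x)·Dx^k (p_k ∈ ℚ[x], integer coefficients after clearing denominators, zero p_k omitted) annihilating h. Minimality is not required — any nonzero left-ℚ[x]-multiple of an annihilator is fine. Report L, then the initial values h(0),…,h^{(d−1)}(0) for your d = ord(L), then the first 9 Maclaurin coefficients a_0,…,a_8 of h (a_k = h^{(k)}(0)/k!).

L = (-4 - 16·x) + Dx  (order 1).
h: a_k = 4, 16, 64, 512/3, 1280/3, 13312/15, 77824/45, 950272/315, 1564672/315, …
ICs: h(0) = 4.

f: a_k = 4, 16, 32, 128/3, 128/3, 512/15, 1024/45, 4096/315, 2048/315, …
h₀=f(r): pull back L_f along r ⇒ L₀.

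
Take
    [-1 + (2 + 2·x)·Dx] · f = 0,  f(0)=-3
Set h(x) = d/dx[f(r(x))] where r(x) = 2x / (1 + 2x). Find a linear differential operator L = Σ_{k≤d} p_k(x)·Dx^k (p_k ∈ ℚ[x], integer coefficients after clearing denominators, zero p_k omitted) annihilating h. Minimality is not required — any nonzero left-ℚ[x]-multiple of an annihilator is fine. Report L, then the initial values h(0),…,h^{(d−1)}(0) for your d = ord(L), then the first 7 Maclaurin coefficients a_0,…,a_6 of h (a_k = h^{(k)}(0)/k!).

L = (-5 - 16·x) + (-1 - 6·x - 8·x^2)·Dx  (order 1).
h: a_k = -3, 15, -117/2, 423/2, -5985/8, 21177/8, -151305/16, …
ICs: h(0) = -3.

f: a_k = -3, -3/2, 3/8, -3/16, 15/128, -21/256, 63/1024, …
h₀=f(r): pull back L_f along r ⇒ L₀.
Differentiate: ansatz ord ≤ ord L₀ ⇒ L.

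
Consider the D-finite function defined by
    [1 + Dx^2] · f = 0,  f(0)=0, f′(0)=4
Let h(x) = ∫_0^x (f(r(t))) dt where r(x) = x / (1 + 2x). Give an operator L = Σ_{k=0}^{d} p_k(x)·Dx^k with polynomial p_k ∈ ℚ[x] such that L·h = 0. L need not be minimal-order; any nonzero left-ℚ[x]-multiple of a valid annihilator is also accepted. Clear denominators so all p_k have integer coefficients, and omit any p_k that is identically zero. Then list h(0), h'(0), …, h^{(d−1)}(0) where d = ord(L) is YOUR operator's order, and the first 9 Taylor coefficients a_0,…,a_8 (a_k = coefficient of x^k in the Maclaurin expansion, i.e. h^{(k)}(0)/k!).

L = Dx + (4 + 24·x + 48·x^2 + 32·x^3)·Dx^2 + (1 + 8·x + 24·x^2 + 32·x^3 + 16·x^4)·Dx^3  (order 3).
h: a_k = 0, 0, 2, -8/3, 23/6, -28/5, 1441/180, -75/7, 123479/10080, …
ICs: h(0) = 0, h′(0) = 0, h′′(0) = 4.

f: a_k = 0, 4, 0, -2/3, 0, 1/30, 0, -1/1260, 0, …
L₀ from L_f via x↦r, Dx↦r'^{-1}Dx.
h=∫₀ˣh₀: take L = L₀·Dx.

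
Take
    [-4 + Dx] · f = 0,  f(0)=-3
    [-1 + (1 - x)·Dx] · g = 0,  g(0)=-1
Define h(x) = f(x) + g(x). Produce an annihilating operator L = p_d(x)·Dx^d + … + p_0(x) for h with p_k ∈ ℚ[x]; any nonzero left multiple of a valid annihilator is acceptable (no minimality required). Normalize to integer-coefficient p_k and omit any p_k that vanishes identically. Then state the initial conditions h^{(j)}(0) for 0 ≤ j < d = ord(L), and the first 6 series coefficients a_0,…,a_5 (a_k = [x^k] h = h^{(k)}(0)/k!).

L = (-8 + 16·x) + (14 - 32·x + 16·x^2)·Dx + (-3 + 7·x - 4·x^2)·Dx^2  (order 2).
h: a_k = -4, -13, -25, -33, -33, -133/5, …
ICs: h(0) = -4, h′(0) = -13.

f: a_k = -3, -12, -24, -32, -32, -128/5, …
g: a_k = -1, -1, -1, -1, -1, -1, …
f+g: L₀ = lclm(L_f,L_g), ord ≤ 1+1.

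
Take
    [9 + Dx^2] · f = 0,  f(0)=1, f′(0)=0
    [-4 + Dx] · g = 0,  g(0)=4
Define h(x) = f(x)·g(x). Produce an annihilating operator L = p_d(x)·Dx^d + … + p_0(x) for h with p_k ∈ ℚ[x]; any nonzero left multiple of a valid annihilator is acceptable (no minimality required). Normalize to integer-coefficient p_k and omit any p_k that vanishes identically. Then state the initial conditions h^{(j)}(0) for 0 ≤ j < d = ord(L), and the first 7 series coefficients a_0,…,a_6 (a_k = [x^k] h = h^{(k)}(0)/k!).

f: a_k = 1, 0, -9/2, 0, 27/8, 0, -81/80, …
g: a_k = 4, 16, 32, 128/3, 128/3, 512/15, 1024/45, …
h₀=f·g: eliminate ⇒ L₀, order ≤ 2·1.
L = 25 - 8·Dx + Dx^2  (order 2).
h: a_k = 4, 16, 14, -88/3, -527/6, -1558/15, -11753/180, …
ICs: h(0) = 4, h′(0) = 16.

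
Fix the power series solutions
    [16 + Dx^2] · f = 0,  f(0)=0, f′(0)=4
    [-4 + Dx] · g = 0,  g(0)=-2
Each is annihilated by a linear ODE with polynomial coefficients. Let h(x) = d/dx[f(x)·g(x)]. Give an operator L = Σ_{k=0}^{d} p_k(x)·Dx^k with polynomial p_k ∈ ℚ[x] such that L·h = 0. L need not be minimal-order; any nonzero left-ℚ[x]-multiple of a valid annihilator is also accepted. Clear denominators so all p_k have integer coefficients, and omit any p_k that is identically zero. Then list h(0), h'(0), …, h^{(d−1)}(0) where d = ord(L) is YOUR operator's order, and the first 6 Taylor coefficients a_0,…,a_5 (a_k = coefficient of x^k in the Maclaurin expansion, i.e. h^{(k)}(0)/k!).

f: a_k = 0, 4, 0, -32/3, 0, 128/15, …
g: a_k = -2, -8, -16, -64/3, -64/3, -256/15, …
f·g: L₀ = L_f ⊗_s L_g, ord ≤ 2·1.
Derive L from L₀ (diff closure).
L = 32 - 8·Dx + Dx^2  (order 2).
h: a_k = -8, -64, -128, 0, 1024/3, 8192/15, …
ICs: h(0) = -8, h′(0) = -64.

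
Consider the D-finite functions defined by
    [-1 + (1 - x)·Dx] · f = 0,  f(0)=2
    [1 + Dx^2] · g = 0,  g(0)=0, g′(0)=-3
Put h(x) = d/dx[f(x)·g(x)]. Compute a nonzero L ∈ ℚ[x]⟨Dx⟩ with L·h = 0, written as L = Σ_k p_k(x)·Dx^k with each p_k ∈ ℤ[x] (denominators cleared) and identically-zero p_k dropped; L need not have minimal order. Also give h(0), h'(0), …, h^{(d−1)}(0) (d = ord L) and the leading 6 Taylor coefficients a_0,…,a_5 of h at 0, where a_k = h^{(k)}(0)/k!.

f: a_k = 2, 2, 2, 2, 2, 2, …
g: a_k = 0, -3, 0, 1/2, 0, -1/40, …
L₀ := L_f ⊗_s L_g (sym. prod.), ord ≤ 2.
Differentiate: ansatz ord ≤ ord L₀ ⇒ L.
L = (-1 - 2·x + x^2) + (-2 + 2·x)·Dx + (1 - 2·x + x^2)·Dx^2  (order 2).
h: a_k = -6, -12, -15, -20, -101/4, -303/10, …
ICs: h(0) = -6, h′(0) = -12.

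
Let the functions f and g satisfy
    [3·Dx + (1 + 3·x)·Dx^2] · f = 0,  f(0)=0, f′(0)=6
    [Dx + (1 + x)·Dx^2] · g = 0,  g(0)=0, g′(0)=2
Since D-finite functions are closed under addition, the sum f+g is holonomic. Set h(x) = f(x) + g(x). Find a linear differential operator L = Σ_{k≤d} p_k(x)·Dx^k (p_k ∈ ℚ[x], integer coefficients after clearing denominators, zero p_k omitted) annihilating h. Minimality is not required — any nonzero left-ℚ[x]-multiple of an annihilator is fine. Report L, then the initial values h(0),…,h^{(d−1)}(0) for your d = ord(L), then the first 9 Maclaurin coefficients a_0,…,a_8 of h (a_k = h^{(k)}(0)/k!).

f: a_k = 0, 6, -9, 18, -81/2, 486/5, -243, 4374/7, -6561/4, …
g: a_k = 0, 2, -1, 2/3, -1/2, 2/5, -1/3, 2/7, -1/4, …
L₀ := lclm(L_f,L_g); ord L₀ ≤ 2+2.
L = 6·Dx + (8 + 12·x)·Dx^2 + (1 + 4·x + 3·x^2)·Dx^3  (order 3).
h: a_k = 0, 8, -10, 56/3, -41, 488/5, -730/3, 4376/7, -3281/2, …
ICs: h(0) = 0, h′(0) = 8, h′′(0) = -20.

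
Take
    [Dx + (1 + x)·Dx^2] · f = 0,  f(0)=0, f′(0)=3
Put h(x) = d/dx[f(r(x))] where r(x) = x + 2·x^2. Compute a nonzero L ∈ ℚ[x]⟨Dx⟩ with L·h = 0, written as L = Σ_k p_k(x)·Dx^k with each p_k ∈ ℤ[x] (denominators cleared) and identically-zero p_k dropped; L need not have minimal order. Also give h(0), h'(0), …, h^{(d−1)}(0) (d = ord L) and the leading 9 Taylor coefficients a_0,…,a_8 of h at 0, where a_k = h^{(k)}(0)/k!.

f: a_k = 0, 3, -3/2, 1, -3/4, 3/5, -1/2, 3/7, -3/8, …
Change of var in L_f (x↦r) gives L₀.
Derive L from L₀ (diff closure).
L = (-3 + 4·x + 8·x^2) + (1 + 5·x + 6·x^2 + 8·x^3)·Dx  (order 1).
h: a_k = 3, 9, -15, -3, 33, -27, -39, 93, -15, …
ICs: h(0) = 3.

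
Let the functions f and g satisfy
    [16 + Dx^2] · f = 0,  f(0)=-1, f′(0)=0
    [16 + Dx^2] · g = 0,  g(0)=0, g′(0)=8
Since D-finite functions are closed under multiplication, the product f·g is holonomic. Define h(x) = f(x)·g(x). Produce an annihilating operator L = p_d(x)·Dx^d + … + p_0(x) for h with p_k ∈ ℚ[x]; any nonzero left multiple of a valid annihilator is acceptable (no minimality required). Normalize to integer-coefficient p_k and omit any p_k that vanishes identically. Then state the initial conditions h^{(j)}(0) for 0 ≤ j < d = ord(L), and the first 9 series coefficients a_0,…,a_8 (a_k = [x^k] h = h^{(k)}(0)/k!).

L = 64·Dx + Dx^3  (order 3).
h: a_k = 0, -8, 0, 256/3, 0, -4096/15, 0, 131072/315, 0, …
ICs: h(0) = 0, h′(0) = -8, h′′(0) = 0.

f: a_k = -1, 0, 8, 0, -32/3, 0, 256/45, 0, -512/315, …
g: a_k = 0, 8, 0, -64/3, 0, 256/15, 0, -2048/315, 0, …
L₀ := L_f ⊗_s L_g (sym. prod.), ord ≤ 4.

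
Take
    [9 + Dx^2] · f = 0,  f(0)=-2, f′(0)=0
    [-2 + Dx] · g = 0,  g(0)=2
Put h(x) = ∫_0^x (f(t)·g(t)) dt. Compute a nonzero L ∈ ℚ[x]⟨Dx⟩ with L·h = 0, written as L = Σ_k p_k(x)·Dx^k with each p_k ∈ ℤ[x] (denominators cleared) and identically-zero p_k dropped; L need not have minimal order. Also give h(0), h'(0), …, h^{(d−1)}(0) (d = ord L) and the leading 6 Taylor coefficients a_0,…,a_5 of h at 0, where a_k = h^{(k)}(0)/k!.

f: a_k = -2, 0, 9, 0, -27/4, 0, …
g: a_k = 2, 4, 4, 8/3, 4/3, 8/15, …
f·g: L₀ = L_f ⊗_s L_g, ord ≤ 2·1.
h=∫h₀ ⇒ L = L₀·Dx.
L = 13·Dx - 4·Dx^2 + Dx^3  (order 3).
h: a_k = 0, -4, -4, 10/3, 23/3, 119/30, …
ICs: h(0) = 0, h′(0) = -4, h′′(0) = -8.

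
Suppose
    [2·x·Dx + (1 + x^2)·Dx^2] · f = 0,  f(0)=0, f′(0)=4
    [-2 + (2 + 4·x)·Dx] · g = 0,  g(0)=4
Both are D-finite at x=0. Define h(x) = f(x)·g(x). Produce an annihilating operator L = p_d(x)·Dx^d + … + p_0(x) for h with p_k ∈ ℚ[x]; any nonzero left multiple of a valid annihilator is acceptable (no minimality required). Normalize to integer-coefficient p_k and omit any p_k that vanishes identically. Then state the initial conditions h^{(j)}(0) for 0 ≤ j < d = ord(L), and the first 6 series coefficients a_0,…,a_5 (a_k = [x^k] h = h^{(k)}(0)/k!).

f: a_k = 0, 4, 0, -4/3, 0, 4/5, …
g: a_k = 4, 4, -2, 2, -5/2, 7/2, …
h₀=f·g: eliminate ⇒ L₀, order ≤ 2·1.
L = (3 - 2·x - x^2) + (-2 - 2·x + 6·x^2 + 4·x^3)·Dx + (1 + 4·x + 5·x^2 + 4·x^3 + 4·x^4)·Dx^2  (order 2).
h: a_k = 0, 16, 16, -40/3, 8/3, -62/15, …
ICs: h(0) = 0, h′(0) = 16.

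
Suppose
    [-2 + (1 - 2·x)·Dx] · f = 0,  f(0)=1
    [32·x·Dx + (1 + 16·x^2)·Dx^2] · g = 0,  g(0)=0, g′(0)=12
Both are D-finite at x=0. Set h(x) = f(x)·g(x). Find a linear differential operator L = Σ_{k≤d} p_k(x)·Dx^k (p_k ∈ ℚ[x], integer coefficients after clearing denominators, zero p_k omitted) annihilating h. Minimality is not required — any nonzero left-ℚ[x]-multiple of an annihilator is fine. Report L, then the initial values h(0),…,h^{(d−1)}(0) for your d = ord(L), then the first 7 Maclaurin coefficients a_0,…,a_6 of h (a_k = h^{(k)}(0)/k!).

L = 64·x + (4 - 32·x + 128·x^2)·Dx + (-1 + 2·x - 16·x^2 + 32·x^3)·Dx^2  (order 2).
h: a_k = 0, 12, 24, -16, -32, 2752/5, 5504/5, …
ICs: h(0) = 0, h′(0) = 12.

f: a_k = 1, 2, 4, 8, 16, 32, 64, …
g: a_k = 0, 12, 0, -64, 0, 3072/5, 0, …
L₀ := L_f ⊗_s L_g (sym. prod.), ord ≤ 2.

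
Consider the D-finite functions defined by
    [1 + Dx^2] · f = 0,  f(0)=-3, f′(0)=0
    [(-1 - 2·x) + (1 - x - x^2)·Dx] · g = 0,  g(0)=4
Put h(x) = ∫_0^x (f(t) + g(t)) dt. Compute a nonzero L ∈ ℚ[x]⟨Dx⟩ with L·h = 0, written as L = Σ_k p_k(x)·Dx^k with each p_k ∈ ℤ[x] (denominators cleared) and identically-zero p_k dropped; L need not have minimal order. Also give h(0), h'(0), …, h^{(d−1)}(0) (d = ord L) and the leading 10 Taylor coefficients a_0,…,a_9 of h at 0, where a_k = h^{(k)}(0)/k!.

f: a_k = -3, 0, 3/2, 0, -1/8, 0, 1/240, 0, -1/13440, 0, …
g: a_k = 4, 4, 8, 12, 20, 32, 52, 84, 136, 220, …
Weyl lclm of L_f,L_g ⇒ L₀ (ord ≤ 3).
h=∫₀ˣh₀: take L = L₀·Dx.
L = (-19 - 48·x - 31·x^2 - 24·x^3 - 5·x^4 - 2·x^5)·Dx + (5 - x - 4·x^2 - 7·x^3 - 6·x^4 - 3·x^5 - x^6)·Dx^2 + (-19 - 48·x - 31·x^2 - 24·x^3 - 5·x^4 - 2·x^5)·Dx^3 + (5 - x - 4·x^2 - 7·x^3 - 6·x^4 - 3·x^5 - x^6)·Dx^4  (order 4).
h: a_k = 0, 1, 2, 19/6, 3, 159/40, 16/3, 1783/240, 21/2, 1827839/120960, …
ICs: h(0) = 0, h′(0) = 1, h′′(0) = 4, h′′′(0) = 19.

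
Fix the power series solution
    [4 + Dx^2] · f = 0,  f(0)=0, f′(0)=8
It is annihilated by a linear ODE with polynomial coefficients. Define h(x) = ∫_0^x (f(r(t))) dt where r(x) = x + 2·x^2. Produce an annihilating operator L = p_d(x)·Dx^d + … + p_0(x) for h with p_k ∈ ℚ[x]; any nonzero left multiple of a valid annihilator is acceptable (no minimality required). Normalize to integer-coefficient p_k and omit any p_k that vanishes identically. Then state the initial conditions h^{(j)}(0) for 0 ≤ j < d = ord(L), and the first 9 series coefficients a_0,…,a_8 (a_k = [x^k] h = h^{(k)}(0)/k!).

f: a_k = 0, 8, 0, -16/3, 0, 16/15, 0, -32/315, 0, …
Substitute x→r, Dx→(1/r')Dx; clear ⇒ L₀.
∫: right-multiply L₀ by Dx.
L = (4 + 48·x + 192·x^2 + 256·x^3)·Dx - 4·Dx^2 + (1 + 4·x)·Dx^3  (order 3).
h: a_k = 0, 0, 4, 16/3, -4/3, -32/5, -472/45, -32/7, 1676/315, …
ICs: h(0) = 0, h′(0) = 0, h′′(0) = 8.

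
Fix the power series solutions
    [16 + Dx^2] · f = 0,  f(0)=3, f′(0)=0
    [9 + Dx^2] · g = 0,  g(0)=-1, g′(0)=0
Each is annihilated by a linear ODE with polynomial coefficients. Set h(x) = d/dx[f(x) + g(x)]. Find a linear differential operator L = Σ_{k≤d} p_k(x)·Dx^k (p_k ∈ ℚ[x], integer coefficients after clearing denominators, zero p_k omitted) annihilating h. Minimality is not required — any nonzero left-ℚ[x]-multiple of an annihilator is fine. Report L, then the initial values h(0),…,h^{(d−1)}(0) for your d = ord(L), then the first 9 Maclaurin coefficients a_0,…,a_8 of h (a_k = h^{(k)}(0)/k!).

f: a_k = 3, 0, -24, 0, 32, 0, -256/15, 0, 512/105, …
g: a_k = -1, 0, 9/2, 0, -27/8, 0, 81/80, 0, -729/4480, …
Weyl lclm of L_f,L_g ⇒ L₀ (ord ≤ 4).
h₀' ⇒ L via d/dx closure of L₀.
L = 144 + 25·Dx^2 + Dx^4  (order 4).
h: a_k = 0, -39, 0, 229/2, 0, -3853/40, 0, 63349/1680, 0, …
ICs: h(0) = 0, h′(0) = -39, h′′(0) = 0, h′′′(0) = 687.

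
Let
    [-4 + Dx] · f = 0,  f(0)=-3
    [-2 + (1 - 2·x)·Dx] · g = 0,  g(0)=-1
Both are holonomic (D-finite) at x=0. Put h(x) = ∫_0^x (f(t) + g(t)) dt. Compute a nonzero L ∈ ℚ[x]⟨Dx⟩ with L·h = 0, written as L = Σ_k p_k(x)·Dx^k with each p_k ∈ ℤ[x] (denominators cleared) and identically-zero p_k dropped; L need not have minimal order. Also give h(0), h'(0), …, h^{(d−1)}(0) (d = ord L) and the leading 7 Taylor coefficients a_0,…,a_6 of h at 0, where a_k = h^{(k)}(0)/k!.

L = 32·x·Dx + (4 - 32·x + 32·x^2)·Dx^2 + (-1 + 6·x - 8·x^2)·Dx^3  (order 3).
h: a_k = 0, -4, -7, -28/3, -10, -48/5, -48/5, …
ICs: h(0) = 0, h′(0) = -4, h′′(0) = -14.

f: a_k = -3, -12, -24, -32, -32, -128/5, -256/15, …
g: a_k = -1, -2, -4, -8, -16, -32, -64, …
Sum ⇒ L₀ = lclm(L_f,L_g) in ℚ(x)⟨Dx⟩.
h=∫h₀ ⇒ L = L₀·Dx.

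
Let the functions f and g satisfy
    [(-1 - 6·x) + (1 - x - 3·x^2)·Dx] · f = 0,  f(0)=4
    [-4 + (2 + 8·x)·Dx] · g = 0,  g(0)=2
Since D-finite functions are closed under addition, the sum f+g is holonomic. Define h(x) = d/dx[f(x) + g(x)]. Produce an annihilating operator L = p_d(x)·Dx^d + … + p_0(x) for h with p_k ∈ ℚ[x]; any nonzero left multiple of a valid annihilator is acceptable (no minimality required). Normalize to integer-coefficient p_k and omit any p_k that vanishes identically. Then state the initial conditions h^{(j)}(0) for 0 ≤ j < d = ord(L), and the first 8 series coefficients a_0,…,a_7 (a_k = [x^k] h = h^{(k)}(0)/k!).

f: a_k = 4, 4, 16, 28, 76, 160, 388, 868, …
g: a_k = 2, 4, -4, 8, -20, 56, -168, 528, …
Sum ⇒ L₀ = lclm(L_f,L_g) in ℚ(x)⟨Dx⟩.
h=h₀': d/dx-closure on L₀ ⇒ L.
L = (-90 - 516·x - 1548·x^2 - 1296·x^3 - 1620·x^4) + (-15 - 288·x - 1752·x^2 - 4068·x^3 - 4914·x^4 - 4860·x^5)·Dx + (5 + 45·x + 109·x^2 - 18·x^3 - 468·x^4 - 1278·x^5 - 1080·x^6)·Dx^2  (order 2).
h: a_k = 8, 24, 108, 224, 1080, 1320, 9772, 2528, …
ICs: h(0) = 8, h′(0) = 24.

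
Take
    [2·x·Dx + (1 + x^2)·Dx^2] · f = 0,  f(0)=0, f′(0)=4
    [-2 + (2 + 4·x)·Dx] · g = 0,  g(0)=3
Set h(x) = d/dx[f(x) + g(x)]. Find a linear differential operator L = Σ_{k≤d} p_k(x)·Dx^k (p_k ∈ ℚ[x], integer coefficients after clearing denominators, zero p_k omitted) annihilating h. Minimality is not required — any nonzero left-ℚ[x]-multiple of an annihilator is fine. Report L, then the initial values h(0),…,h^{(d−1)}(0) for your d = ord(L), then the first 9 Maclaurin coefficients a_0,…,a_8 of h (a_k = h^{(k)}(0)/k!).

f: a_k = 0, 4, 0, -4/3, 0, 4/5, 0, -4/7, 0, …
g: a_k = 3, 3, -3/2, 3/2, -15/8, 21/8, -63/16, 99/16, -1287/128, …
h₀=f+g: left-lcm gives L₀, ord ≤ 3.
h=h₀': d/dx-closure on L₀ ⇒ L.
L = (-4 - 20·x + 12·x^2 + 12·x^3) + (-10 - 16·x - 16·x^2 + 48·x^3 + 42·x^4)·Dx + (-2 + 12·x^2 + 12·x^3 + 14·x^4 + 12·x^5)·Dx^2  (order 2).
h: a_k = 7, -3, 1/2, -15/2, 137/8, -189/8, 629/16, -1287/16, 19817/128, …
ICs: h(0) = 7, h′(0) = -3.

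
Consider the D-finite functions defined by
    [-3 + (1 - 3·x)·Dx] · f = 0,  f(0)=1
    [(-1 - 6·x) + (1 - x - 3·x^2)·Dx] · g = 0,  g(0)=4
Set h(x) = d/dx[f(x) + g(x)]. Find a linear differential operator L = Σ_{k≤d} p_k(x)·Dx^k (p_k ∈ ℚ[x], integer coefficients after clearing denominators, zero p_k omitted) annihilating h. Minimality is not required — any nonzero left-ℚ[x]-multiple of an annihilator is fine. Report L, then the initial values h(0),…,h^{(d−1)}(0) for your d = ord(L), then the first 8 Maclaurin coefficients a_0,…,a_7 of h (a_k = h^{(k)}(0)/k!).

f: a_k = 1, 3, 9, 27, 81, 243, 729, 2187, …
g: a_k = 4, 4, 16, 28, 76, 160, 388, 868, …
Sum ⇒ L₀ = lclm(L_f,L_g) in ℚ(x)⟨Dx⟩.
Derive L from L₀ (diff closure).
L = (90 - 216·x + 1944·x^2 - 1944·x^3 + 1458·x^4) + (-6 - 90·x - 54·x^2 + 1296·x^3 - 1701·x^4 + 1458·x^5)·Dx + (-1 + 22·x - 99·x^2 + 126·x^3 + 54·x^4 - 243·x^5 + 243·x^6)·Dx^2  (order 2).
h: a_k = 7, 50, 165, 628, 2015, 6702, 21385, 68744, …
ICs: h(0) = 7, h′(0) = 50.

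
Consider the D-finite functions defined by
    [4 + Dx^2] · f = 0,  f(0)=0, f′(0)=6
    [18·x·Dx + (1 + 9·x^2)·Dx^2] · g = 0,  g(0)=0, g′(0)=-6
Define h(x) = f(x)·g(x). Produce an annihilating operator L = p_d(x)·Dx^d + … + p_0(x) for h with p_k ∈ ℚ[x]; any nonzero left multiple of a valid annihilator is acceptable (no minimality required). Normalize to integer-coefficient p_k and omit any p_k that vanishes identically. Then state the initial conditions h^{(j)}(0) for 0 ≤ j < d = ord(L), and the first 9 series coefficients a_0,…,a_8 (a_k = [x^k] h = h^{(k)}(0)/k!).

f: a_k = 0, 6, 0, -4, 0, 4/5, 0, -8/105, 0, …
g: a_k = 0, -6, 0, 18, 0, -486/5, 0, 4374/7, 0, …
Sym-product of L_f,L_g gives L₀ (≤ ord 4).
L = (2080 + 50256·x^2 + 89424·x^4 + 186624·x^6 + 419904·x^8) + (3168·x + 38880·x^3 + 139968·x^5 + 419904·x^7)·Dx + (572 + 13788·x^2 + 33048·x^4 + 93312·x^6 + 209952·x^8)·Dx^2 + (792·x + 9720·x^3 + 34992·x^5 + 104976·x^7)·Dx^3 + (13 + 306·x^2 + 2673·x^4 + 11664·x^6 + 26244·x^8)·Dx^4  (order 4).
h: a_k = 0, 0, -36, 0, 132, 0, -660, 0, 20764/5, …
ICs: h(0) = 0, h′(0) = 0, h′′(0) = -72, h′′′(0) = 0.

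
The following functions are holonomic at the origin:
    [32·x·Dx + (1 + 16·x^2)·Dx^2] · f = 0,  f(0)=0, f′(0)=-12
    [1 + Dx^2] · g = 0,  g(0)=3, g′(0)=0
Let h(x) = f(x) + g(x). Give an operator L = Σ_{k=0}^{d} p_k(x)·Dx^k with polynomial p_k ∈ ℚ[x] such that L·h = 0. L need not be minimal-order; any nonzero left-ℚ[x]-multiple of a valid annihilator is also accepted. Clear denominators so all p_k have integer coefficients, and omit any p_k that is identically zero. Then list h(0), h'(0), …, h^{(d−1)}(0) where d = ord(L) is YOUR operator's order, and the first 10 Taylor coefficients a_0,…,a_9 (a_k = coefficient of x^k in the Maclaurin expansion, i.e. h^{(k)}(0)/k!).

L = (-6112·x + 99328·x^3 + 8192·x^5)·Dx + (-31 + 1072·x^2 + 25344·x^4 + 4096·x^6)·Dx^2 + (-6112·x + 99328·x^3 + 8192·x^5)·Dx^3 + (-31 + 1072·x^2 + 25344·x^4 + 4096·x^6)·Dx^4  (order 4).
h: a_k = 3, -12, -3/2, 64, 1/8, -3072/5, -1/240, 49152/7, 1/13440, -262144/3, …
ICs: h(0) = 3, h′(0) = -12, h′′(0) = -3, h′′′(0) = 384.

f: a_k = 0, -12, 0, 64, 0, -3072/5, 0, 49152/7, 0, -262144/3, …
g: a_k = 3, 0, -3/2, 0, 1/8, 0, -1/240, 0, 1/13440, 0, …
Sum ⇒ L₀ = lclm(L_f,L_g) in ℚ(x)⟨Dx⟩.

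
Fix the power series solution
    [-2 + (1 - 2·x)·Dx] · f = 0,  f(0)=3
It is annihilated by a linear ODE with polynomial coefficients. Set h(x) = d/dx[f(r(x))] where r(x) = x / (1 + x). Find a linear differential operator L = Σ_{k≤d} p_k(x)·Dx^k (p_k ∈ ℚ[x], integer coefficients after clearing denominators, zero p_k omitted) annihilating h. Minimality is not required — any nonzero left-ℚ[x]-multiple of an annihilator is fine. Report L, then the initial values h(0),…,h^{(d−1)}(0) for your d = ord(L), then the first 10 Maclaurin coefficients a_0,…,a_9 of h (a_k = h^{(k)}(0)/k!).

f: a_k = 3, 6, 12, 24, 48, 96, 192, 384, 768, 1536, …
L₀ from L_f via x↦r, Dx↦r'^{-1}Dx.
Differentiate: ansatz ord ≤ ord L₀ ⇒ L.
L = 2 + (-1 + x)·Dx  (order 1).
h: a_k = 6, 12, 18, 24, 30, 36, 42, 48, 54, 60, …
ICs: h(0) = 6.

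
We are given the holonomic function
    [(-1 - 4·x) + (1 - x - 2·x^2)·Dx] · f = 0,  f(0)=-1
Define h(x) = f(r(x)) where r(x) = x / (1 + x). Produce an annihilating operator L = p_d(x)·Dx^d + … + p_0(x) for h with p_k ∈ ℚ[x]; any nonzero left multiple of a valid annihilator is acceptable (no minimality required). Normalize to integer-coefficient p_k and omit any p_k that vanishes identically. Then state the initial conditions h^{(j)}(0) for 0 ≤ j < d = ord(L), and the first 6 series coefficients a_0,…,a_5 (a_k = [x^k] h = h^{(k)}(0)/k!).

L = (1 + 5·x) + (-1 - 2·x + x^2 + 2·x^3)·Dx  (order 1).
h: a_k = -1, -1, -2, 0, -4, 4, …
ICs: h(0) = -1.

f: a_k = -1, -1, -3, -5, -11, -21, …
Substitute x→r, Dx→(1/r')Dx; clear ⇒ L₀.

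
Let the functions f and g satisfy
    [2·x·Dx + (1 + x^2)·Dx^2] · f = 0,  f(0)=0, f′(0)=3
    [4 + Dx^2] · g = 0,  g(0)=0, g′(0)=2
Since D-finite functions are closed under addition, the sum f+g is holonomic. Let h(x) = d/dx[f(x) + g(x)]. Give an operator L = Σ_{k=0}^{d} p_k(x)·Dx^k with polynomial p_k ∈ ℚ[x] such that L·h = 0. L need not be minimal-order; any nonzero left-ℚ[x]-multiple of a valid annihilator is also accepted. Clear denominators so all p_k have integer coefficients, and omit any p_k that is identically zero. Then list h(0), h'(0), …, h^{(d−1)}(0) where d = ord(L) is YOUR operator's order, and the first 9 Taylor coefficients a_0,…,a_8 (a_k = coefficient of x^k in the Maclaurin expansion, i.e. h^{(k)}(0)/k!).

f: a_k = 0, 3, 0, -1, 0, 3/5, 0, -3/7, 0, …
g: a_k = 0, 2, 0, -4/3, 0, 4/15, 0, -8/315, 0, …
f+g: L₀ = lclm(L_f,L_g), ord ≤ 2+2.
Differentiate: ansatz ord ≤ ord L₀ ⇒ L.
L = (-32·x + 80·x^3 + 16·x^5) + (4 + 32·x^2 + 36·x^4 + 8·x^6)·Dx + (-8·x + 20·x^3 + 4·x^5)·Dx^2 + (1 + 8·x^2 + 9·x^4 + 2·x^6)·Dx^3  (order 3).
h: a_k = 5, 0, -7, 0, 13/3, 0, -143/45, 0, 949/315, …
ICs: h(0) = 5, h′(0) = 0, h′′(0) = -14.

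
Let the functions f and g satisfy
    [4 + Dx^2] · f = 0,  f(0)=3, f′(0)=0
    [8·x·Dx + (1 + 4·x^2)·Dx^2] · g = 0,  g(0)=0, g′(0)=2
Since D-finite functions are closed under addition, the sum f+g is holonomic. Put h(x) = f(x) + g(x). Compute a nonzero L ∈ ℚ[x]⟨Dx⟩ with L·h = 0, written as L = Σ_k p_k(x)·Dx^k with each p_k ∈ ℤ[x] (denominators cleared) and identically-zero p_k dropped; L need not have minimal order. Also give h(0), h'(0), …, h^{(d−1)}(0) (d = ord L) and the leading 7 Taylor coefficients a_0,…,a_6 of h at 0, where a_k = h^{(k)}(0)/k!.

L = (-352·x + 1792·x^3 + 512·x^5)·Dx + (-4 + 112·x^2 + 576·x^4 + 256·x^6)·Dx^2 + (-88·x + 448·x^3 + 128·x^5)·Dx^3 + (-1 + 28·x^2 + 144·x^4 + 64·x^6)·Dx^4  (order 4).
h: a_k = 3, 2, -6, -8/3, 2, 32/5, -4/15, …
ICs: h(0) = 3, h′(0) = 2, h′′(0) = -12, h′′′(0) = -16.

f: a_k = 3, 0, -6, 0, 2, 0, -4/15, …
g: a_k = 0, 2, 0, -8/3, 0, 32/5, 0, …
Weyl lclm of L_f,L_g ⇒ L₀ (ord ≤ 4).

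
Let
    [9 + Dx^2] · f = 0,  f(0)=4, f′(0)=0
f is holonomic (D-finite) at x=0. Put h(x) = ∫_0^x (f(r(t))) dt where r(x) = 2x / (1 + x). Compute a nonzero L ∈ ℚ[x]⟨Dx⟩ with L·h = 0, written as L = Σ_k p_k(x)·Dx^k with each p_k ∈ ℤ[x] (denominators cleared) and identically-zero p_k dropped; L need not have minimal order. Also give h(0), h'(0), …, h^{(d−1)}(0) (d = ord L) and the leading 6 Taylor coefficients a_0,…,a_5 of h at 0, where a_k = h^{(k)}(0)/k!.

L = 36·Dx + (2 + 6·x + 6·x^2 + 2·x^3)·Dx^2 + (1 + 4·x + 6·x^2 + 4·x^3 + x^4)·Dx^3  (order 3).
h: a_k = 0, 4, 0, -24, 36, 0, …
ICs: h(0) = 0, h′(0) = 4, h′′(0) = 0.

f: a_k = 4, 0, -18, 0, 27/2, 0, …
L₀ from L_f via x↦r, Dx↦r'^{-1}Dx.
∫: right-multiply L₀ by Dx.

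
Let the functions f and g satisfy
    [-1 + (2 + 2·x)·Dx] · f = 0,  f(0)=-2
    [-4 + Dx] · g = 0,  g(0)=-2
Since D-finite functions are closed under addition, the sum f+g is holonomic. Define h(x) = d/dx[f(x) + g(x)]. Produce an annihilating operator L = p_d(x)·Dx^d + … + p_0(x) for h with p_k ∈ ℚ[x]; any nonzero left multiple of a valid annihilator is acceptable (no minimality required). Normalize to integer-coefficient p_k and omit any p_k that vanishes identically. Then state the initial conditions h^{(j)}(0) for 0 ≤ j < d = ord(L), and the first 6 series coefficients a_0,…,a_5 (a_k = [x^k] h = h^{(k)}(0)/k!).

L = (-44 - 32·x) + (-61 - 128·x - 64·x^2)·Dx + (18 + 34·x + 16·x^2)·Dx^2  (order 2).
h: a_k = -9, -63/2, -515/8, -4081/48, -32873/384, -261199/3840, …
ICs: h(0) = -9, h′(0) = -63/2.

f: a_k = -2, -1, 1/4, -1/8, 5/64, -7/128, …
g: a_k = -2, -8, -16, -64/3, -64/3, -256/15, …
f+g: L₀ = lclm(L_f,L_g), ord ≤ 1+1.
Differentiate: ansatz ord ≤ ord L₀ ⇒ L.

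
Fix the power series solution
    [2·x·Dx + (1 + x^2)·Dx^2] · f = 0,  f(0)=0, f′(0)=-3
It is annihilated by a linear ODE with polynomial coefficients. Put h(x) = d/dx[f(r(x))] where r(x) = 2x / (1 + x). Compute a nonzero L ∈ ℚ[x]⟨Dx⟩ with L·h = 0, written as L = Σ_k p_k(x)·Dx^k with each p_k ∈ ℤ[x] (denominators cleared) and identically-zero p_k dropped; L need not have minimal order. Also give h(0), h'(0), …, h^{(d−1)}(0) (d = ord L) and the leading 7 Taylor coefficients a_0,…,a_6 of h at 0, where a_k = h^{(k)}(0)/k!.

f: a_k = 0, -3, 0, 1, 0, -3/5, 0, …
Change of var in L_f (x↦r) gives L₀.
Differentiate: ansatz ord ≤ ord L₀ ⇒ L.
L = (2 + 10·x) + (1 + 2·x + 5·x^2)·Dx  (order 1).
h: a_k = -6, 12, 6, -72, 114, 132, -834, …
ICs: h(0) = -6.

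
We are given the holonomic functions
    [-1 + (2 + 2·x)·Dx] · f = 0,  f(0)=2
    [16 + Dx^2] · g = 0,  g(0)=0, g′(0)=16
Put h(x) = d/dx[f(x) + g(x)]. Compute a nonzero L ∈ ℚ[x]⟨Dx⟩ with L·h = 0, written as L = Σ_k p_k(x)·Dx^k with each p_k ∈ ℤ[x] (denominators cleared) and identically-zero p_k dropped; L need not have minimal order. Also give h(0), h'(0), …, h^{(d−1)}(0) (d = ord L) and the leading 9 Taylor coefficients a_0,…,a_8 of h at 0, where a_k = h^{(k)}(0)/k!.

f: a_k = 2, 1, -1/4, 1/8, -5/64, 7/128, -21/512, 33/1024, -429/16384, …
g: a_k = 0, 16, 0, -128/3, 0, 512/15, 0, -4096/315, 0, …
f+g: L₀ = lclm(L_f,L_g), ord ≤ 1+2.
h=h₀': d/dx-closure on L₀ ⇒ L.
L = (-1264 - 2048·x - 1024·x^2) + (-2144 - 6240·x - 6144·x^2 - 2048·x^3)·Dx + (-79 - 128·x - 64·x^2)·Dx^2 + (-134 - 390·x - 384·x^2 - 128·x^3)·Dx^3  (order 3).
h: a_k = 17, -1/2, -1021/8, -5/16, 65641/384, -63/256, -4183909/46080, -429/2048, 270462481/10321920, …
ICs: h(0) = 17, h′(0) = -1/2, h′′(0) = -1021/4.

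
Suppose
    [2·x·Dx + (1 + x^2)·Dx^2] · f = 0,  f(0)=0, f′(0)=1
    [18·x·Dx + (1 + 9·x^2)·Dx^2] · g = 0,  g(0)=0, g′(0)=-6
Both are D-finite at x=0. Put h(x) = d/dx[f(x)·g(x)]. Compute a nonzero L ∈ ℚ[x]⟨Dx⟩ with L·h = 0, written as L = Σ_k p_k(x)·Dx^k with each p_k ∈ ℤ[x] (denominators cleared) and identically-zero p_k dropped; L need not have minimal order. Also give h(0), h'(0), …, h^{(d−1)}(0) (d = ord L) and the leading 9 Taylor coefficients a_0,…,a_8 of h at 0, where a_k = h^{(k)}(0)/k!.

L = (-216·x - 3600·x^3 - 5184·x^5 + 6480·x^7 + 17496·x^9) + (-40 - 1452·x^2 - 6480·x^4 - 4536·x^6 + 22680·x^8 + 26244·x^10)·Dx + (-80·x - 980·x^3 - 2160·x^5 + 2952·x^7 + 12960·x^9 + 8748·x^11)·Dx^2 + (-1 - 20·x^2 - 109·x^4 + 981·x^8 + 1620·x^10 + 729·x^12)·Dx^3  (order 3).
h: a_k = 0, -12, 0, 80, 0, -3132/5, 0, 37056/7, 0, …
ICs: h(0) = 0, h′(0) = -12, h′′(0) = 0.

f: a_k = 0, 1, 0, -1/3, 0, 1/5, 0, -1/7, 0, …
g: a_k = 0, -6, 0, 18, 0, -486/5, 0, 4374/7, 0, …
Product ⇒ symmetric product L₀, ord ≤ 4.
Derive L from L₀ (diff closure).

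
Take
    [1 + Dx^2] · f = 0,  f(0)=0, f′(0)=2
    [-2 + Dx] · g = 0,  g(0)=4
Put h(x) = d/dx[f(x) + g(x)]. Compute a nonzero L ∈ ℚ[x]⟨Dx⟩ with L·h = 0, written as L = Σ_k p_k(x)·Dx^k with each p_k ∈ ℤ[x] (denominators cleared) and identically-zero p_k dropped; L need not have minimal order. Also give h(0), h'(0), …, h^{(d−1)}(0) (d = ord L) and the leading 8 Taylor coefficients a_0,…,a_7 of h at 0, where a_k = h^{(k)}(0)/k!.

L = 2 - Dx + 2·Dx^2 - Dx^3  (order 3).
h: a_k = 10, 16, 15, 32/3, 65/12, 32/15, 17/24, 64/315, …
ICs: h(0) = 10, h′(0) = 16, h′′(0) = 30.

f: a_k = 0, 2, 0, -1/3, 0, 1/60, 0, -1/2520, …
g: a_k = 4, 8, 8, 16/3, 8/3, 16/15, 16/45, 32/315, …
h₀=f+g: left-lcm gives L₀, ord ≤ 3.
Derive L from L₀ (diff closure).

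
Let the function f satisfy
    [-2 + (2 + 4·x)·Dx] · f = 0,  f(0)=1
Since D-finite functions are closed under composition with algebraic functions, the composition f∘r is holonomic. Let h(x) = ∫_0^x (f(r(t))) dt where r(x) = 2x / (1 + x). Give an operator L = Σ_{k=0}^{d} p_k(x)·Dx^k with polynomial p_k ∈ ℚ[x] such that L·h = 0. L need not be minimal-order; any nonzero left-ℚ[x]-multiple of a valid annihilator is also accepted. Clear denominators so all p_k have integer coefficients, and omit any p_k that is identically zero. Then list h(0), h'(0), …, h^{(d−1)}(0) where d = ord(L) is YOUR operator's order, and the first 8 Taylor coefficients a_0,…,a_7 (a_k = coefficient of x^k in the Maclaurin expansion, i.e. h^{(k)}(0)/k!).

f: a_k = 1, 1, -1/2, 1/2, -5/8, 7/8, -21/16, 33/16, …
L₀ from L_f via x↦r, Dx↦r'^{-1}Dx.
h=∫h₀ ⇒ L = L₀·Dx.
L = -2·Dx + (1 + 6·x + 5·x^2)·Dx^2  (order 2).
h: a_k = 0, 1, 1, -4/3, 5/2, -6, 17, -376/7, …
ICs: h(0) = 0, h′(0) = 1.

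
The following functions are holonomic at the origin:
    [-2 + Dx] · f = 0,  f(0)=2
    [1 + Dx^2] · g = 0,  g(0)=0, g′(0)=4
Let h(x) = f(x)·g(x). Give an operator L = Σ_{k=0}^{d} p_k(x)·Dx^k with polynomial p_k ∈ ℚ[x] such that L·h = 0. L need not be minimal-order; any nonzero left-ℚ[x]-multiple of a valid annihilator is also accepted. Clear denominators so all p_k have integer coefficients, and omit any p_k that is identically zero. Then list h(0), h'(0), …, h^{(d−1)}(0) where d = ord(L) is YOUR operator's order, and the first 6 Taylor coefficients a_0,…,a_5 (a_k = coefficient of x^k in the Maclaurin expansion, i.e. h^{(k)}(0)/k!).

f: a_k = 2, 4, 4, 8/3, 4/3, 8/15, …
g: a_k = 0, 4, 0, -2/3, 0, 1/30, …
Sym-product of L_f,L_g gives L₀ (≤ ord 2).
L = 5 - 4·Dx + Dx^2  (order 2).
h: a_k = 0, 8, 16, 44/3, 8, 41/15, …
ICs: h(0) = 0, h′(0) = 8.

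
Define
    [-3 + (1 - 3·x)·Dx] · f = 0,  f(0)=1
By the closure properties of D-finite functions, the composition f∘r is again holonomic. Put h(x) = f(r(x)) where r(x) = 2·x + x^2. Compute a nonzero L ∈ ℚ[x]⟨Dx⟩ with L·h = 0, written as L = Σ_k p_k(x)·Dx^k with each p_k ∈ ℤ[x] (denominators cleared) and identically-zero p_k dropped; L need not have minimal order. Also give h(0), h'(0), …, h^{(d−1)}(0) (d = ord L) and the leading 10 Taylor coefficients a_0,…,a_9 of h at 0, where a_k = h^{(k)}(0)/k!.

f: a_k = 1, 3, 9, 27, 81, 243, 729, 2187, 6561, 19683, …
Change of var in L_f (x↦r) gives L₀.
L = (6 + 6·x) + (-1 + 6·x + 3·x^2)·Dx  (order 1).
h: a_k = 1, 6, 39, 252, 1629, 10530, 68067, 439992, 2844153, 18384894, …
ICs: h(0) = 1.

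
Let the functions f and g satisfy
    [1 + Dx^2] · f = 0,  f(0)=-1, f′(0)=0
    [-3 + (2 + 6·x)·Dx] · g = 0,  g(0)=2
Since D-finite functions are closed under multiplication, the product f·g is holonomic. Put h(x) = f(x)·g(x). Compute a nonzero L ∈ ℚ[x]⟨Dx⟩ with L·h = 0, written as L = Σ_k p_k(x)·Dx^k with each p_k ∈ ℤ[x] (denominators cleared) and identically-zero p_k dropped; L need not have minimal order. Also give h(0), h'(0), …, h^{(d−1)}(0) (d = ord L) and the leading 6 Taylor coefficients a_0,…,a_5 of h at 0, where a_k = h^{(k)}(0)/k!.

f: a_k = -1, 0, 1/2, 0, -1/24, 0, …
g: a_k = 2, 3, -9/4, 27/8, -405/64, 1701/128, …
f·g: L₀ = L_f ⊗_s L_g, ord ≤ 2·1.
L = (31 + 24·x + 36·x^2) + (-12 - 36·x)·Dx + (4 + 24·x + 36·x^2)·Dx^2  (order 2).
h: a_k = -2, -3, 13/4, -15/8, 983/192, -1501/128, …
ICs: h(0) = -2, h′(0) = -3.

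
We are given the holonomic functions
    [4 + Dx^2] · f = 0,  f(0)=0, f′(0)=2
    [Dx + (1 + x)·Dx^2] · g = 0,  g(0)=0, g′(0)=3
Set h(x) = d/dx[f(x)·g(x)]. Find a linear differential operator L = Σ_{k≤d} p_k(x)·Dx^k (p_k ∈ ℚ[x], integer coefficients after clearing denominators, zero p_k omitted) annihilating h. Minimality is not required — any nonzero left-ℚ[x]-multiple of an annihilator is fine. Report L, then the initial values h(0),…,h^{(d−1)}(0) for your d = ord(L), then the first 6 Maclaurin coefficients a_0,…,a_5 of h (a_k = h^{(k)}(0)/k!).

f: a_k = 0, 2, 0, -4/3, 0, 4/15, …
g: a_k = 0, 3, -3/2, 1, -3/4, 3/5, …
Product ⇒ symmetric product L₀, ord ≤ 4.
h=h₀': d/dx-closure on L₀ ⇒ L.
L = (-56 + 896·x + 4416·x^2 + 8064·x^3 + 7136·x^4 + 3072·x^5 + 512·x^6) + (72 + 776·x + 2080·x^2 + 2400·x^3 + 1280·x^4 + 256·x^5)·Dx + (70 + 824·x + 2780·x^2 + 4416·x^3 + 3664·x^4 + 1536·x^5 + 256·x^6)·Dx^2 + (18 + 194·x + 520·x^2 + 600·x^3 + 320·x^4 + 64·x^5)·Dx^3 + (21 + 150·x + 419·x^2 + 600·x^3 + 470·x^4 + 192·x^5 + 32·x^6)·Dx^4  (order 4).
h: a_k = 0, 12, -9, -8, 5/2, 4, …
ICs: h(0) = 0, h′(0) = 12, h′′(0) = -18, h′′′(0) = -48.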